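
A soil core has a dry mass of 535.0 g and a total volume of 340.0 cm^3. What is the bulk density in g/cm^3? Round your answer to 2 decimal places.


Step 1: Identify the formula: BD = dry mass / volume
Step 2: Substitute values: BD = 535.0 / 340.0
Step 3: BD = 1.57 g/cm^3

1.57


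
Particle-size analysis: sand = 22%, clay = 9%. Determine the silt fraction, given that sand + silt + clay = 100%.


Step 1: sand + silt + clay = 100%
Step 2: silt = 100 - sand - clay
Step 3: silt = 100 - 22 - 9
Step 4: silt = 69%

69


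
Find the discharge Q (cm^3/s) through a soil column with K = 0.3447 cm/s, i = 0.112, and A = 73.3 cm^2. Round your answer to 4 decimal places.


Step 1: Apply Darcy's law: Q = K * i * A
Step 2: Q = 0.3447 * 0.112 * 73.3
Step 3: Q = 2.8298 cm^3/s

2.8298


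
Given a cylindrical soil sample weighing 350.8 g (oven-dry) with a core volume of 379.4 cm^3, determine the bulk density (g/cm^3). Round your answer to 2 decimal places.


Step 1: Identify the formula: BD = dry mass / volume
Step 2: Substitute values: BD = 350.8 / 379.4
Step 3: BD = 0.92 g/cm^3

0.92


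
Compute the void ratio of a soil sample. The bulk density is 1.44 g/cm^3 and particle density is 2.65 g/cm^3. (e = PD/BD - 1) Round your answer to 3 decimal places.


Step 1: e = PD / BD - 1
Step 2: e = 2.65 / 1.44 - 1
Step 3: e = 1.84028 - 1
Step 4: e = 0.84

0.84


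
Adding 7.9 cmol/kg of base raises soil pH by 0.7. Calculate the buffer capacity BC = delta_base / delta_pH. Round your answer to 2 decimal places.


Step 1: BC = change in base / change in pH
Step 2: BC = 7.9 / 0.7
Step 3: BC = 11.29 cmol/(kg*pH unit)

11.29


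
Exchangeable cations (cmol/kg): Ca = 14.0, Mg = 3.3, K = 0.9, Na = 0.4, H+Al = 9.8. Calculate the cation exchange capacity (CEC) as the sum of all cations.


Step 1: CEC = Ca + Mg + K + Na + (H+Al)
Step 2: CEC = 14.0 + 3.3 + 0.9 + 0.4 + 9.8
Step 3: CEC = 28.4 cmol/kg

28.4


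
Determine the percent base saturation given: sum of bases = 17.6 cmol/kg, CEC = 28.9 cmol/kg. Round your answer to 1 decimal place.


Step 1: BS = 100 * (sum of bases) / CEC
Step 2: BS = 100 * 17.6 / 28.9
Step 3: BS = 60.9%

60.9


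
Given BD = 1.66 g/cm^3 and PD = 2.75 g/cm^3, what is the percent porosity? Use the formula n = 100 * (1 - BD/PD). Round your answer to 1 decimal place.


Step 1: Formula: n = 100 * (1 - BD / PD)
Step 2: n = 100 * (1 - 1.66 / 2.75)
Step 3: n = 100 * (1 - 0.60364)
Step 4: n = 39.6%

39.6


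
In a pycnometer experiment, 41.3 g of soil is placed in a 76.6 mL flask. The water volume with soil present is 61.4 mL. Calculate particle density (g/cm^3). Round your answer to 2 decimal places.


Step 1: Volume of solids = flask volume - water volume with soil
Step 2: V_solids = 76.6 - 61.4 = 15.2 mL
Step 3: Particle density = mass / V_solids = 41.3 / 15.2 = 2.72 g/cm^3

2.72


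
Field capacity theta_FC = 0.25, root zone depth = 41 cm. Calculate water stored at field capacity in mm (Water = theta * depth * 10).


Step 1: Water (mm) = theta_FC * depth (cm) * 10
Step 2: Water = 0.25 * 41 * 10
Step 3: Water = 102.5 mm

102.5


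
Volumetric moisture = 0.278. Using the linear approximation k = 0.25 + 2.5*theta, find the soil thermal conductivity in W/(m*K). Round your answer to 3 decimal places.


Step 1: k = 0.25 + 2.5 * theta
Step 2: k = 0.25 + 2.5 * 0.278
Step 3: k = 0.25 + 0.695
Step 4: k = 0.945 W/(m*K)

0.945


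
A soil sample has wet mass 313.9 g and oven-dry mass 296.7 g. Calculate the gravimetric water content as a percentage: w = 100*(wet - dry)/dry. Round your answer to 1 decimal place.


Step 1: Water mass = wet - dry = 313.9 - 296.7 = 17.2 g
Step 2: w = 100 * water mass / dry mass
Step 3: w = 100 * 17.2 / 296.7 = 5.8%

5.8


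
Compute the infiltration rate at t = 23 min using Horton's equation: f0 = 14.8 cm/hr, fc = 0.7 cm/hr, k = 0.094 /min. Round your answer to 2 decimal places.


Step 1: f = fc + (f0 - fc) * exp(-k * t)
Step 2: exp(-0.094 * 23) = 0.115095
Step 3: f = 0.7 + (14.8 - 0.7) * 0.115095
Step 4: f = 0.7 + 14.1 * 0.115095
Step 5: f = 2.32 cm/hr

2.32


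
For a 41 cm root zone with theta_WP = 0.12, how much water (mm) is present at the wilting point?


Step 1: Water (mm) = theta_WP * depth * 10
Step 2: Water = 0.12 * 41 * 10
Step 3: Water = 49.2 mm

49.2


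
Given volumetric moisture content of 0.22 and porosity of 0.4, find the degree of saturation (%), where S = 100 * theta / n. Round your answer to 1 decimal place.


Step 1: S = 100 * theta_v / n
Step 2: S = 100 * 0.22 / 0.4
Step 3: S = 55.0%

55.0


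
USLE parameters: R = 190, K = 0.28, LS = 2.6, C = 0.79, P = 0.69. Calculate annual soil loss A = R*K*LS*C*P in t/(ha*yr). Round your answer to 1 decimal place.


Step 1: A = R * K * LS * C * P
Step 2: R * K = 190 * 0.28 = 53.2
Step 3: (R*K) * LS = 53.2 * 2.6 = 138.32
Step 4: * C * P = 138.32 * 0.79 * 0.69 = 75.4
Step 5: A = 75.4 t/(ha*yr)

75.4


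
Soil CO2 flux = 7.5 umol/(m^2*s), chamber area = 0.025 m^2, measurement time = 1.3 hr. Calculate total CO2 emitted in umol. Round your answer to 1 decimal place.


Step 1: Convert time to seconds: 1.3 hr * 3600 = 4680.0 s
Step 2: Total = flux * area * time_s
Step 3: Total = 7.5 * 0.025 * 4680.0
Step 4: Total = 877.5 umol

877.5


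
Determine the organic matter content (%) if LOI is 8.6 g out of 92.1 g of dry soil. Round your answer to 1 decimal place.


Step 1: OM% = 100 * LOI / sample mass
Step 2: OM = 100 * 8.6 / 92.1
Step 3: OM = 9.3%

9.3


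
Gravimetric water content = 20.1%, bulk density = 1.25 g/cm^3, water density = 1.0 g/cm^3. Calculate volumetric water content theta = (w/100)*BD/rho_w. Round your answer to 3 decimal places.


Step 1: theta = (w / 100) * BD / rho_w
Step 2: theta = (20.1 / 100) * 1.25 / 1.0
Step 3: theta = 0.201 * 1.25
Step 4: theta = 0.251

0.251


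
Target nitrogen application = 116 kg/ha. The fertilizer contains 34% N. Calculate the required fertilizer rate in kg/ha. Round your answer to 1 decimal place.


Step 1: Fertilizer rate = target N / (N content / 100)
Step 2: Rate = 116 / (34 / 100)
Step 3: Rate = 116 / 0.34
Step 4: Rate = 341.2 kg/ha

341.2


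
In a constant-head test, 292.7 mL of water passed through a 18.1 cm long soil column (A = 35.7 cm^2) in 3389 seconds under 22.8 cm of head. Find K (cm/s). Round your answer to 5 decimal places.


Step 1: K = Q * L / (A * t * h)
Step 2: Numerator = 292.7 * 18.1 = 5297.87
Step 3: Denominator = 35.7 * 3389 * 22.8 = 2758510.44
Step 4: K = 5297.87 / 2758510.44 = 0.00192 cm/s

0.00192


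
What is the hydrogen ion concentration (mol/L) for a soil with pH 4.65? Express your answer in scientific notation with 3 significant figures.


Step 1: [H+] = 10^(-pH)
Step 2: [H+] = 10^(-4.65)
Step 3: [H+] = 2.24e-05 mol/L

2.24e-05


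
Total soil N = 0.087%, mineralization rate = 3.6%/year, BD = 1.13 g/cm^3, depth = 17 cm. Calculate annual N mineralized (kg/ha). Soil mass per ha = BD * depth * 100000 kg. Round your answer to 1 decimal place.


Step 1: Soil mass per ha = BD * depth * 100000 = 1.13 * 17 * 100000 = 1921000 kg
Step 2: Total N pool = soil mass * N%/100 = 1921000 * 0.087/100 = 1671.27 kg/ha
Step 3: N mineralized = N pool * rate%/100 = 1671.27 * 3.6/100 = 60.2 kg/ha/yr

60.2


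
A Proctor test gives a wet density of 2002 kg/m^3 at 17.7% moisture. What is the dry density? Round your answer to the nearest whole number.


Step 1: Dry density = wet density / (1 + w/100)
Step 2: Dry density = 2002 / (1 + 17.7/100)
Step 3: Dry density = 2002 / 1.177
Step 4: Dry density = 1701 kg/m^3

1701


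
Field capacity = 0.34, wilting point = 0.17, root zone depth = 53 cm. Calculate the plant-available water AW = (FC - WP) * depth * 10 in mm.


Step 1: Available water = (FC - WP) * depth * 10
Step 2: AW = (0.34 - 0.17) * 53 * 10
Step 3: AW = 0.17 * 53 * 10
Step 4: AW = 90.1 mm

90.1


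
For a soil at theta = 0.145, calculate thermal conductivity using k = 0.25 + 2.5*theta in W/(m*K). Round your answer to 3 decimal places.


Step 1: k = 0.25 + 2.5 * theta
Step 2: k = 0.25 + 2.5 * 0.145
Step 3: k = 0.25 + 0.363
Step 4: k = 0.613 W/(m*K)

0.613


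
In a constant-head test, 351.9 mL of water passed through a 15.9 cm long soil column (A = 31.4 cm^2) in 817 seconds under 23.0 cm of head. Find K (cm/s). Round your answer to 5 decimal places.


Step 1: K = Q * L / (A * t * h)
Step 2: Numerator = 351.9 * 15.9 = 5595.21
Step 3: Denominator = 31.4 * 817 * 23.0 = 590037.4
Step 4: K = 5595.21 / 590037.4 = 0.00948 cm/s

0.00948


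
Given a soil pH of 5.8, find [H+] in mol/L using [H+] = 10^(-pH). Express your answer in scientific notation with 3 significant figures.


Step 1: [H+] = 10^(-pH)
Step 2: [H+] = 10^(-5.8)
Step 3: [H+] = 1.58e-06 mol/L

1.58e-06


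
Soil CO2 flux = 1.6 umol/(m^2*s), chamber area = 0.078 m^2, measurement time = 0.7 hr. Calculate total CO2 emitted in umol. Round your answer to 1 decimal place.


Step 1: Convert time to seconds: 0.7 hr * 3600 = 2520.0 s
Step 2: Total = flux * area * time_s
Step 3: Total = 1.6 * 0.078 * 2520.0
Step 4: Total = 314.5 umol

314.5


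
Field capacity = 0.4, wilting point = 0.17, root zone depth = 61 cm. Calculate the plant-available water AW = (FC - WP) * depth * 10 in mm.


Step 1: Available water = (FC - WP) * depth * 10
Step 2: AW = (0.4 - 0.17) * 61 * 10
Step 3: AW = 0.23 * 61 * 10
Step 4: AW = 140.3 mm

140.3


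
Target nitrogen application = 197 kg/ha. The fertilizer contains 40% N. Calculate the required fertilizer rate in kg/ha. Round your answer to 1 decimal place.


Step 1: Fertilizer rate = target N / (N content / 100)
Step 2: Rate = 197 / (40 / 100)
Step 3: Rate = 197 / 0.4
Step 4: Rate = 492.5 kg/ha

492.5


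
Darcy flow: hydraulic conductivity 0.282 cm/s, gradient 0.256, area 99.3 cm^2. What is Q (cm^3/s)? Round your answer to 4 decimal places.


Step 1: Apply Darcy's law: Q = K * i * A
Step 2: Q = 0.282 * 0.256 * 99.3
Step 3: Q = 7.1687 cm^3/s

7.1687


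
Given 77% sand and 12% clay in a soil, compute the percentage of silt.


Step 1: sand + silt + clay = 100%
Step 2: silt = 100 - sand - clay
Step 3: silt = 100 - 77 - 12
Step 4: silt = 11%

11


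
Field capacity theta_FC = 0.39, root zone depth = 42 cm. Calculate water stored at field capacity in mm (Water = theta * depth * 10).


Step 1: Water (mm) = theta_FC * depth (cm) * 10
Step 2: Water = 0.39 * 42 * 10
Step 3: Water = 163.8 mm

163.8


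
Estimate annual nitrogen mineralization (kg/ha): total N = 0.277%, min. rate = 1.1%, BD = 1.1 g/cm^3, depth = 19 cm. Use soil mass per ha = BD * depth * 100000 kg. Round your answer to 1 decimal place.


Step 1: Soil mass per ha = BD * depth * 100000 = 1.1 * 19 * 100000 = 2090000 kg
Step 2: Total N pool = soil mass * N%/100 = 2090000 * 0.277/100 = 5789.3 kg/ha
Step 3: N mineralized = N pool * rate%/100 = 5789.3 * 1.1/100 = 63.7 kg/ha/yr

63.7


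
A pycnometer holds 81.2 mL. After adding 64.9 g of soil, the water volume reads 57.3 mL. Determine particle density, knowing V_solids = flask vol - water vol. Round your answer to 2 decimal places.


Step 1: Volume of solids = flask volume - water volume with soil
Step 2: V_solids = 81.2 - 57.3 = 23.9 mL
Step 3: Particle density = mass / V_solids = 64.9 / 23.9 = 2.72 g/cm^3

2.72


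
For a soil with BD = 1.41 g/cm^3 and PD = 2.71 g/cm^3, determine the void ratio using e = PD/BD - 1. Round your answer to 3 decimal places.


Step 1: e = PD / BD - 1
Step 2: e = 2.71 / 1.41 - 1
Step 3: e = 1.92199 - 1
Step 4: e = 0.922

0.922


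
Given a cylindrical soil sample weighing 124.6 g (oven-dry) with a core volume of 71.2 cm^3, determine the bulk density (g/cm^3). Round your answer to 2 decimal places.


Step 1: Identify the formula: BD = dry mass / volume
Step 2: Substitute values: BD = 124.6 / 71.2
Step 3: BD = 1.75 g/cm^3

1.75


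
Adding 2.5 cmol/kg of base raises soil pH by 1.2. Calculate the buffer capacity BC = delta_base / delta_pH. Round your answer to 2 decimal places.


Step 1: BC = change in base / change in pH
Step 2: BC = 2.5 / 1.2
Step 3: BC = 2.08 cmol/(kg*pH unit)

2.08


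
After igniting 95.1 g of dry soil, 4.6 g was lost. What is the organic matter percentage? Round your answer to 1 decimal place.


Step 1: OM% = 100 * LOI / sample mass
Step 2: OM = 100 * 4.6 / 95.1
Step 3: OM = 4.8%

4.8


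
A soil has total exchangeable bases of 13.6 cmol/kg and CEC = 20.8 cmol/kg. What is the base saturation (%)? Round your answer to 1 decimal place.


Step 1: BS = 100 * (sum of bases) / CEC
Step 2: BS = 100 * 13.6 / 20.8
Step 3: BS = 65.4%

65.4


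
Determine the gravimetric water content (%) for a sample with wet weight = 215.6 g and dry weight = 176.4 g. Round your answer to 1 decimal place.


Step 1: Water mass = wet - dry = 215.6 - 176.4 = 39.2 g
Step 2: w = 100 * water mass / dry mass
Step 3: w = 100 * 39.2 / 176.4 = 22.2%

22.2


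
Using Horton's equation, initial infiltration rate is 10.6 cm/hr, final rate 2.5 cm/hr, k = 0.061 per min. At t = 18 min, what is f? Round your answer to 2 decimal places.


Step 1: f = fc + (f0 - fc) * exp(-k * t)
Step 2: exp(-0.061 * 18) = 0.333537
Step 3: f = 2.5 + (10.6 - 2.5) * 0.333537
Step 4: f = 2.5 + 8.1 * 0.333537
Step 5: f = 5.2 cm/hr

5.2


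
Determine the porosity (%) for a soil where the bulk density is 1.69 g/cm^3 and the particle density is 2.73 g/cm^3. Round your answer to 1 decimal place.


Step 1: Formula: n = 100 * (1 - BD / PD)
Step 2: n = 100 * (1 - 1.69 / 2.73)
Step 3: n = 100 * (1 - 0.61905)
Step 4: n = 38.1%

38.1


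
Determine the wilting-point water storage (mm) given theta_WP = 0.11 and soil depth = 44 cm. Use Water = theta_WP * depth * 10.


Step 1: Water (mm) = theta_WP * depth * 10
Step 2: Water = 0.11 * 44 * 10
Step 3: Water = 48.4 mm

48.4


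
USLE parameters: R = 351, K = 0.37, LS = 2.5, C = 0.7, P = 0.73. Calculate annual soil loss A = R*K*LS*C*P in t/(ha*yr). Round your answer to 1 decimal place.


Step 1: A = R * K * LS * C * P
Step 2: R * K = 351 * 0.37 = 129.87
Step 3: (R*K) * LS = 129.87 * 2.5 = 324.675
Step 4: * C * P = 324.675 * 0.7 * 0.73 = 165.9
Step 5: A = 165.9 t/(ha*yr)

165.9


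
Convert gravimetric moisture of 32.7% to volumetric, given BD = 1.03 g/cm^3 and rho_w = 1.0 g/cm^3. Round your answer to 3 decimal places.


Step 1: theta = (w / 100) * BD / rho_w
Step 2: theta = (32.7 / 100) * 1.03 / 1.0
Step 3: theta = 0.327 * 1.03
Step 4: theta = 0.337

0.337


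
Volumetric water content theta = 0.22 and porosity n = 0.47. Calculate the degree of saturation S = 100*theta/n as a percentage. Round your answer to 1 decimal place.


Step 1: S = 100 * theta_v / n
Step 2: S = 100 * 0.22 / 0.47
Step 3: S = 46.8%

46.8


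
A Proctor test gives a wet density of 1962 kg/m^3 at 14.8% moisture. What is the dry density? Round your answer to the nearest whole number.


Step 1: Dry density = wet density / (1 + w/100)
Step 2: Dry density = 1962 / (1 + 14.8/100)
Step 3: Dry density = 1962 / 1.148
Step 4: Dry density = 1709 kg/m^3

1709


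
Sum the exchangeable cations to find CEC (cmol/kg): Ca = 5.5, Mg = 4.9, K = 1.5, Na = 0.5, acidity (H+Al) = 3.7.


Step 1: CEC = Ca + Mg + K + Na + (H+Al)
Step 2: CEC = 5.5 + 4.9 + 1.5 + 0.5 + 3.7
Step 3: CEC = 16.1 cmol/kg

16.1


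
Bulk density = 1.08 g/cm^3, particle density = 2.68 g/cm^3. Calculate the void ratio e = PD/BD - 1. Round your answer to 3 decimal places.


Step 1: e = PD / BD - 1
Step 2: e = 2.68 / 1.08 - 1
Step 3: e = 2.48148 - 1
Step 4: e = 1.481

1.481


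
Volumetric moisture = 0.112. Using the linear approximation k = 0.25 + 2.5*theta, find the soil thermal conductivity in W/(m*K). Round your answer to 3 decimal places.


Step 1: k = 0.25 + 2.5 * theta
Step 2: k = 0.25 + 2.5 * 0.112
Step 3: k = 0.25 + 0.28
Step 4: k = 0.53 W/(m*K)

0.53


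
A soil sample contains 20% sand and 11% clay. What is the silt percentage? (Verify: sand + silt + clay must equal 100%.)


Step 1: sand + silt + clay = 100%
Step 2: silt = 100 - sand - clay
Step 3: silt = 100 - 20 - 11
Step 4: silt = 69%

69


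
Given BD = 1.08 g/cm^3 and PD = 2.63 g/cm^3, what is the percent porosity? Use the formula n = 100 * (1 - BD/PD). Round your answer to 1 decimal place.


Step 1: Formula: n = 100 * (1 - BD / PD)
Step 2: n = 100 * (1 - 1.08 / 2.63)
Step 3: n = 100 * (1 - 0.41065)
Step 4: n = 58.9%

58.9


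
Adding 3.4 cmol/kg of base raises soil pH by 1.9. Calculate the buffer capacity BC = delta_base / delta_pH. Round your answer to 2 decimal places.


Step 1: BC = change in base / change in pH
Step 2: BC = 3.4 / 1.9
Step 3: BC = 1.79 cmol/(kg*pH unit)

1.79


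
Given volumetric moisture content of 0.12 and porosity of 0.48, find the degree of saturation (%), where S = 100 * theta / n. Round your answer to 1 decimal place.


Step 1: S = 100 * theta_v / n
Step 2: S = 100 * 0.12 / 0.48
Step 3: S = 25.0%

25.0


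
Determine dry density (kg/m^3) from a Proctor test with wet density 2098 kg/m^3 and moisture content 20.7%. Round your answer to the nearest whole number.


Step 1: Dry density = wet density / (1 + w/100)
Step 2: Dry density = 2098 / (1 + 20.7/100)
Step 3: Dry density = 2098 / 1.207
Step 4: Dry density = 1738 kg/m^3

1738


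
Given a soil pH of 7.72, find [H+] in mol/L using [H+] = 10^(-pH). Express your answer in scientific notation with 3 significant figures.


Step 1: [H+] = 10^(-pH)
Step 2: [H+] = 10^(-7.72)
Step 3: [H+] = 1.91e-08 mol/L

1.91e-08


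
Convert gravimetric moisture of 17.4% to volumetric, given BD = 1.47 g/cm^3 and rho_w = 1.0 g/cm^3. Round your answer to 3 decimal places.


Step 1: theta = (w / 100) * BD / rho_w
Step 2: theta = (17.4 / 100) * 1.47 / 1.0
Step 3: theta = 0.174 * 1.47
Step 4: theta = 0.256

0.256


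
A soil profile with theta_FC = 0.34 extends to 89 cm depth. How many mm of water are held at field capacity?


Step 1: Water (mm) = theta_FC * depth (cm) * 10
Step 2: Water = 0.34 * 89 * 10
Step 3: Water = 302.6 mm

302.6


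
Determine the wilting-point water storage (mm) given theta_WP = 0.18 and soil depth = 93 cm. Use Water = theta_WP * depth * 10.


Step 1: Water (mm) = theta_WP * depth * 10
Step 2: Water = 0.18 * 93 * 10
Step 3: Water = 167.4 mm

167.4


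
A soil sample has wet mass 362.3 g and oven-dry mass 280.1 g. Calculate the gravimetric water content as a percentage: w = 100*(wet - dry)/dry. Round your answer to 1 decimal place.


Step 1: Water mass = wet - dry = 362.3 - 280.1 = 82.2 g
Step 2: w = 100 * water mass / dry mass
Step 3: w = 100 * 82.2 / 280.1 = 29.3%

29.3


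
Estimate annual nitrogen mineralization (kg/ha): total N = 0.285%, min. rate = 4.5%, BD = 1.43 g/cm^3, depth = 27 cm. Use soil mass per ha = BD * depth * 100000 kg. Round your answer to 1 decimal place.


Step 1: Soil mass per ha = BD * depth * 100000 = 1.43 * 27 * 100000 = 3861000 kg
Step 2: Total N pool = soil mass * N%/100 = 3861000 * 0.285/100 = 11003.85 kg/ha
Step 3: N mineralized = N pool * rate%/100 = 11003.85 * 4.5/100 = 495.2 kg/ha/yr

495.2


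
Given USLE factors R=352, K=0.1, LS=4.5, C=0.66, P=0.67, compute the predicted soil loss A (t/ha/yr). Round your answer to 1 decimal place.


Step 1: A = R * K * LS * C * P
Step 2: R * K = 352 * 0.1 = 35.2
Step 3: (R*K) * LS = 35.2 * 4.5 = 158.4
Step 4: * C * P = 158.4 * 0.66 * 0.67 = 70.0
Step 5: A = 70.0 t/(ha*yr)

70.0


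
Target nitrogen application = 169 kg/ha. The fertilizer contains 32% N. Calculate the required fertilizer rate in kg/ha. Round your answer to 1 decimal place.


Step 1: Fertilizer rate = target N / (N content / 100)
Step 2: Rate = 169 / (32 / 100)
Step 3: Rate = 169 / 0.32
Step 4: Rate = 528.1 kg/ha

528.1


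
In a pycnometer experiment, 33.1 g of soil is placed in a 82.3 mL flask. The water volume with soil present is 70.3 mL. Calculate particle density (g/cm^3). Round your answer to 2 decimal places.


Step 1: Volume of solids = flask volume - water volume with soil
Step 2: V_solids = 82.3 - 70.3 = 12.0 mL
Step 3: Particle density = mass / V_solids = 33.1 / 12.0 = 2.76 g/cm^3

2.76


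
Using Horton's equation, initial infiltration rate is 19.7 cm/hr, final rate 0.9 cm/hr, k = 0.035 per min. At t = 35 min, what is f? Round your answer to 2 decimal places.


Step 1: f = fc + (f0 - fc) * exp(-k * t)
Step 2: exp(-0.035 * 35) = 0.293758
Step 3: f = 0.9 + (19.7 - 0.9) * 0.293758
Step 4: f = 0.9 + 18.8 * 0.293758
Step 5: f = 6.42 cm/hr

6.42


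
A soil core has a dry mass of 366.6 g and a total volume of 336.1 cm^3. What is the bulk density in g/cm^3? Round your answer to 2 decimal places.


Step 1: Identify the formula: BD = dry mass / volume
Step 2: Substitute values: BD = 366.6 / 336.1
Step 3: BD = 1.09 g/cm^3

1.09


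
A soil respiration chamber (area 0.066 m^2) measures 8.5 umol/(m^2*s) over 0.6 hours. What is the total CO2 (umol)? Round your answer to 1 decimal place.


Step 1: Convert time to seconds: 0.6 hr * 3600 = 2160.0 s
Step 2: Total = flux * area * time_s
Step 3: Total = 8.5 * 0.066 * 2160.0
Step 4: Total = 1211.8 umol

1211.8


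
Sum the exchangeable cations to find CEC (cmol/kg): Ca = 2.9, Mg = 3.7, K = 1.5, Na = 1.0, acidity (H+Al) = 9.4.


Step 1: CEC = Ca + Mg + K + Na + (H+Al)
Step 2: CEC = 2.9 + 3.7 + 1.5 + 1.0 + 9.4
Step 3: CEC = 18.5 cmol/kg

18.5


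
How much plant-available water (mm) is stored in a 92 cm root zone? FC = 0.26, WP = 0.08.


Step 1: Available water = (FC - WP) * depth * 10
Step 2: AW = (0.26 - 0.08) * 92 * 10
Step 3: AW = 0.18 * 92 * 10
Step 4: AW = 165.6 mm

165.6


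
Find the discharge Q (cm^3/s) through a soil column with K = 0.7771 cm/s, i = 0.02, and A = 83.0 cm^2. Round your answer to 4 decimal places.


Step 1: Apply Darcy's law: Q = K * i * A
Step 2: Q = 0.7771 * 0.02 * 83.0
Step 3: Q = 1.29 cm^3/s

1.29


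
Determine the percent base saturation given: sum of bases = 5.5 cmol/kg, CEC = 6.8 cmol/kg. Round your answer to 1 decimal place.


Step 1: BS = 100 * (sum of bases) / CEC
Step 2: BS = 100 * 5.5 / 6.8
Step 3: BS = 80.9%

80.9


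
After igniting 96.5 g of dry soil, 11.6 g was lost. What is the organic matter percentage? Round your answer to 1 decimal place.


Step 1: OM% = 100 * LOI / sample mass
Step 2: OM = 100 * 11.6 / 96.5
Step 3: OM = 12.0%

12.0


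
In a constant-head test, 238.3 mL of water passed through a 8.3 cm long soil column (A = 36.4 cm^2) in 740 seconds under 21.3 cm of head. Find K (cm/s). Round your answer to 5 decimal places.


Step 1: K = Q * L / (A * t * h)
Step 2: Numerator = 238.3 * 8.3 = 1977.89
Step 3: Denominator = 36.4 * 740 * 21.3 = 573736.8
Step 4: K = 1977.89 / 573736.8 = 0.00345 cm/s

0.00345


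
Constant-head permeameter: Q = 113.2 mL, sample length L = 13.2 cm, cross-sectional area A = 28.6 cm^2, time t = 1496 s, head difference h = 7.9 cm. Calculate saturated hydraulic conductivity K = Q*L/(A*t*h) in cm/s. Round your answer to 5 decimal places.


Step 1: K = Q * L / (A * t * h)
Step 2: Numerator = 113.2 * 13.2 = 1494.24
Step 3: Denominator = 28.6 * 1496 * 7.9 = 338006.24
Step 4: K = 1494.24 / 338006.24 = 0.00442 cm/s

0.00442


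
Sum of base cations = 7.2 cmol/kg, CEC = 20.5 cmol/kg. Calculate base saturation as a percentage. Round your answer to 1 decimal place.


Step 1: BS = 100 * (sum of bases) / CEC
Step 2: BS = 100 * 7.2 / 20.5
Step 3: BS = 35.1%

35.1


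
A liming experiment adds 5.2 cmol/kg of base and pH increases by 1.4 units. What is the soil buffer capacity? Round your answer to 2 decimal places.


Step 1: BC = change in base / change in pH
Step 2: BC = 5.2 / 1.4
Step 3: BC = 3.71 cmol/(kg*pH unit)

3.71


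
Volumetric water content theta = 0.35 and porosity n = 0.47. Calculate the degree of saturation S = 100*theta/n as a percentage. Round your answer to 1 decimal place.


Step 1: S = 100 * theta_v / n
Step 2: S = 100 * 0.35 / 0.47
Step 3: S = 74.5%

74.5


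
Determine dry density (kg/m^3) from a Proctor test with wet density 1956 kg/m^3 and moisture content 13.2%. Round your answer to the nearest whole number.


Step 1: Dry density = wet density / (1 + w/100)
Step 2: Dry density = 1956 / (1 + 13.2/100)
Step 3: Dry density = 1956 / 1.132
Step 4: Dry density = 1728 kg/m^3

1728


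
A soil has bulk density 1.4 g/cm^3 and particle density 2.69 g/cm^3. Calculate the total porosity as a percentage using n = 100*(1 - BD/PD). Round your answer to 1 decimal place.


Step 1: Formula: n = 100 * (1 - BD / PD)
Step 2: n = 100 * (1 - 1.4 / 2.69)
Step 3: n = 100 * (1 - 0.52045)
Step 4: n = 48.0%

48.0


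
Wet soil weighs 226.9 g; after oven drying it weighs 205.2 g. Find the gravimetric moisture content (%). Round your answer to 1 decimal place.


Step 1: Water mass = wet - dry = 226.9 - 205.2 = 21.7 g
Step 2: w = 100 * water mass / dry mass
Step 3: w = 100 * 21.7 / 205.2 = 10.6%

10.6


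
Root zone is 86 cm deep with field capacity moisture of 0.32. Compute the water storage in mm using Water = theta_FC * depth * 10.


Step 1: Water (mm) = theta_FC * depth (cm) * 10
Step 2: Water = 0.32 * 86 * 10
Step 3: Water = 275.2 mm

275.2


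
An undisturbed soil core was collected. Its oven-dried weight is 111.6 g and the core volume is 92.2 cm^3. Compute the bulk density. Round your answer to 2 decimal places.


Step 1: Identify the formula: BD = dry mass / volume
Step 2: Substitute values: BD = 111.6 / 92.2
Step 3: BD = 1.21 g/cm^3

1.21


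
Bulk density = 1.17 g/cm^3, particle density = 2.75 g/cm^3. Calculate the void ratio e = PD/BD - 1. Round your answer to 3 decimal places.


Step 1: e = PD / BD - 1
Step 2: e = 2.75 / 1.17 - 1
Step 3: e = 2.35043 - 1
Step 4: e = 1.35

1.35


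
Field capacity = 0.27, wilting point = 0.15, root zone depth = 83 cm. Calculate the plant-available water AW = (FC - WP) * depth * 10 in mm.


Step 1: Available water = (FC - WP) * depth * 10
Step 2: AW = (0.27 - 0.15) * 83 * 10
Step 3: AW = 0.12 * 83 * 10
Step 4: AW = 99.6 mm

99.6


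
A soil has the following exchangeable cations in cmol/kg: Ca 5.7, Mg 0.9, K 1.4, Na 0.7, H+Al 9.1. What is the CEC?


Step 1: CEC = Ca + Mg + K + Na + (H+Al)
Step 2: CEC = 5.7 + 0.9 + 1.4 + 0.7 + 9.1
Step 3: CEC = 17.8 cmol/kg

17.8


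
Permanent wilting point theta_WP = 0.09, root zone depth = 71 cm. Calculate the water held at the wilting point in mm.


Step 1: Water (mm) = theta_WP * depth * 10
Step 2: Water = 0.09 * 71 * 10
Step 3: Water = 63.9 mm

63.9


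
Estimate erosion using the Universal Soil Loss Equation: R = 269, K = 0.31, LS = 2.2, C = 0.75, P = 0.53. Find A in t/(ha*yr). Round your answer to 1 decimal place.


Step 1: A = R * K * LS * C * P
Step 2: R * K = 269 * 0.31 = 83.39
Step 3: (R*K) * LS = 83.39 * 2.2 = 183.458
Step 4: * C * P = 183.458 * 0.75 * 0.53 = 72.9
Step 5: A = 72.9 t/(ha*yr)

72.9


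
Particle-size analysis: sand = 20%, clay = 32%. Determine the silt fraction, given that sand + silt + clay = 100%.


Step 1: sand + silt + clay = 100%
Step 2: silt = 100 - sand - clay
Step 3: silt = 100 - 20 - 32
Step 4: silt = 48%

48


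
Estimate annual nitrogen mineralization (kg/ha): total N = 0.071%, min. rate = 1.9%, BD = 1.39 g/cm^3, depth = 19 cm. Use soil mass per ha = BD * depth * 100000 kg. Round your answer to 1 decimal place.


Step 1: Soil mass per ha = BD * depth * 100000 = 1.39 * 19 * 100000 = 2641000 kg
Step 2: Total N pool = soil mass * N%/100 = 2641000 * 0.071/100 = 1875.11 kg/ha
Step 3: N mineralized = N pool * rate%/100 = 1875.11 * 1.9/100 = 35.6 kg/ha/yr

35.6


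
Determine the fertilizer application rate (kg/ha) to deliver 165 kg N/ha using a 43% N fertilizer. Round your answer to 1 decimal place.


Step 1: Fertilizer rate = target N / (N content / 100)
Step 2: Rate = 165 / (43 / 100)
Step 3: Rate = 165 / 0.43
Step 4: Rate = 383.7 kg/ha

383.7


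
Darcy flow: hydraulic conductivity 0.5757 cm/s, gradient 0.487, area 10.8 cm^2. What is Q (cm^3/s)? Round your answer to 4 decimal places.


Step 1: Apply Darcy's law: Q = K * i * A
Step 2: Q = 0.5757 * 0.487 * 10.8
Step 3: Q = 3.028 cm^3/s

3.028


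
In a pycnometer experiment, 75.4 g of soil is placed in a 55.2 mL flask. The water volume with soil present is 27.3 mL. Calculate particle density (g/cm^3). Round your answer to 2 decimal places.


Step 1: Volume of solids = flask volume - water volume with soil
Step 2: V_solids = 55.2 - 27.3 = 27.9 mL
Step 3: Particle density = mass / V_solids = 75.4 / 27.9 = 2.7 g/cm^3

2.7


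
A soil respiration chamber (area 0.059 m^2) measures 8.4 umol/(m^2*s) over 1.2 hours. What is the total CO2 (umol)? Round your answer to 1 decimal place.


Step 1: Convert time to seconds: 1.2 hr * 3600 = 4320.0 s
Step 2: Total = flux * area * time_s
Step 3: Total = 8.4 * 0.059 * 4320.0
Step 4: Total = 2141.0 umol

2141.0


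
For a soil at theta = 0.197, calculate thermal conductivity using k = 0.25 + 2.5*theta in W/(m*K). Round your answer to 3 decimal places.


Step 1: k = 0.25 + 2.5 * theta
Step 2: k = 0.25 + 2.5 * 0.197
Step 3: k = 0.25 + 0.493
Step 4: k = 0.743 W/(m*K)

0.743


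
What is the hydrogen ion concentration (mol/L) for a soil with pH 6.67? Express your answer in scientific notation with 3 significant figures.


Step 1: [H+] = 10^(-pH)
Step 2: [H+] = 10^(-6.67)
Step 3: [H+] = 2.14e-07 mol/L

2.14e-07


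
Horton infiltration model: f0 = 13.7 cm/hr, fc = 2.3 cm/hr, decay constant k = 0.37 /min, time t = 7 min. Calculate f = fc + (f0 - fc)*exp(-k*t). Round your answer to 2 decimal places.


Step 1: f = fc + (f0 - fc) * exp(-k * t)
Step 2: exp(-0.37 * 7) = 0.07502
Step 3: f = 2.3 + (13.7 - 2.3) * 0.07502
Step 4: f = 2.3 + 11.4 * 0.07502
Step 5: f = 3.16 cm/hr

3.16


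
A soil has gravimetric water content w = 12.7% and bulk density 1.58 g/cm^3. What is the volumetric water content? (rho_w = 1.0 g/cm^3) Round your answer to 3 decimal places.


Step 1: theta = (w / 100) * BD / rho_w
Step 2: theta = (12.7 / 100) * 1.58 / 1.0
Step 3: theta = 0.127 * 1.58
Step 4: theta = 0.201

0.201


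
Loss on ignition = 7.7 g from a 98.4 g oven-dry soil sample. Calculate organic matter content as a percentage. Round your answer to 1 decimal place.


Step 1: OM% = 100 * LOI / sample mass
Step 2: OM = 100 * 7.7 / 98.4
Step 3: OM = 7.8%

7.8


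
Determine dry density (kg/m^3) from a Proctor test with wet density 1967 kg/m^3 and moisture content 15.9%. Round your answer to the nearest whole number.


Step 1: Dry density = wet density / (1 + w/100)
Step 2: Dry density = 1967 / (1 + 15.9/100)
Step 3: Dry density = 1967 / 1.159
Step 4: Dry density = 1697 kg/m^3

1697


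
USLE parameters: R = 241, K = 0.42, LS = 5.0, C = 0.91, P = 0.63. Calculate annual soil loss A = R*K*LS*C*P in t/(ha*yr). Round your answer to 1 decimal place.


Step 1: A = R * K * LS * C * P
Step 2: R * K = 241 * 0.42 = 101.22
Step 3: (R*K) * LS = 101.22 * 5.0 = 506.1
Step 4: * C * P = 506.1 * 0.91 * 0.63 = 290.1
Step 5: A = 290.1 t/(ha*yr)

290.1


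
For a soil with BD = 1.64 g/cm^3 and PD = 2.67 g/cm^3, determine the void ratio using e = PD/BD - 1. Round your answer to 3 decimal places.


Step 1: e = PD / BD - 1
Step 2: e = 2.67 / 1.64 - 1
Step 3: e = 1.62805 - 1
Step 4: e = 0.628

0.628


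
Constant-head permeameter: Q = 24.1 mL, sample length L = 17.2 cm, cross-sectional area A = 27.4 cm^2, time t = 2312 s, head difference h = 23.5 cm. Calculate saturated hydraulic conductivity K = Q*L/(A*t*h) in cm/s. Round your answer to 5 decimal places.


Step 1: K = Q * L / (A * t * h)
Step 2: Numerator = 24.1 * 17.2 = 414.52
Step 3: Denominator = 27.4 * 2312 * 23.5 = 1488696.8
Step 4: K = 414.52 / 1488696.8 = 0.00028 cm/s

0.00028


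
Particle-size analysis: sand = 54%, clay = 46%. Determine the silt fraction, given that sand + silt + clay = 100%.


Step 1: sand + silt + clay = 100%
Step 2: silt = 100 - sand - clay
Step 3: silt = 100 - 54 - 46
Step 4: silt = 0%

0


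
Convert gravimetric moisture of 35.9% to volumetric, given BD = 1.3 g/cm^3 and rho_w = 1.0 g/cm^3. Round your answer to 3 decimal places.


Step 1: theta = (w / 100) * BD / rho_w
Step 2: theta = (35.9 / 100) * 1.3 / 1.0
Step 3: theta = 0.359 * 1.3
Step 4: theta = 0.467

0.467


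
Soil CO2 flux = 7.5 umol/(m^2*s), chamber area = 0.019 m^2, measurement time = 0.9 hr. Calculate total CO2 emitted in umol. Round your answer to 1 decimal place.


Step 1: Convert time to seconds: 0.9 hr * 3600 = 3240.0 s
Step 2: Total = flux * area * time_s
Step 3: Total = 7.5 * 0.019 * 3240.0
Step 4: Total = 461.7 umol

461.7


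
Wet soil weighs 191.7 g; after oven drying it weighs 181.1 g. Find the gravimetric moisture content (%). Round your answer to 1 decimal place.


Step 1: Water mass = wet - dry = 191.7 - 181.1 = 10.6 g
Step 2: w = 100 * water mass / dry mass
Step 3: w = 100 * 10.6 / 181.1 = 5.9%

5.9


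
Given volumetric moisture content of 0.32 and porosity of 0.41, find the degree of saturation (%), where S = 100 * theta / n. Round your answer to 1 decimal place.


Step 1: S = 100 * theta_v / n
Step 2: S = 100 * 0.32 / 0.41
Step 3: S = 78.0%

78.0


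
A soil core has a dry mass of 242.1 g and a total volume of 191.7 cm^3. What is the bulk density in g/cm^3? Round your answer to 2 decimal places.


Step 1: Identify the formula: BD = dry mass / volume
Step 2: Substitute values: BD = 242.1 / 191.7
Step 3: BD = 1.26 g/cm^3

1.26


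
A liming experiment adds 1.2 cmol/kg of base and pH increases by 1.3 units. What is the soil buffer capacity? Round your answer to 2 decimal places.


Step 1: BC = change in base / change in pH
Step 2: BC = 1.2 / 1.3
Step 3: BC = 0.92 cmol/(kg*pH unit)

0.92


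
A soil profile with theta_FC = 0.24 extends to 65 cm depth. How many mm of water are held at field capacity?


Step 1: Water (mm) = theta_FC * depth (cm) * 10
Step 2: Water = 0.24 * 65 * 10
Step 3: Water = 156.0 mm

156.0


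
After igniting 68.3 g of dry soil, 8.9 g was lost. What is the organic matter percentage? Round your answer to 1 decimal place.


Step 1: OM% = 100 * LOI / sample mass
Step 2: OM = 100 * 8.9 / 68.3
Step 3: OM = 13.0%

13.0


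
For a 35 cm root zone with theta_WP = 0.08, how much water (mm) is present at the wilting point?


Step 1: Water (mm) = theta_WP * depth * 10
Step 2: Water = 0.08 * 35 * 10
Step 3: Water = 28.0 mm

28.0


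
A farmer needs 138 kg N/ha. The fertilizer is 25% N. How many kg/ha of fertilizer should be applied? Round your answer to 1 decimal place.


Step 1: Fertilizer rate = target N / (N content / 100)
Step 2: Rate = 138 / (25 / 100)
Step 3: Rate = 138 / 0.25
Step 4: Rate = 552.0 kg/ha

552.0


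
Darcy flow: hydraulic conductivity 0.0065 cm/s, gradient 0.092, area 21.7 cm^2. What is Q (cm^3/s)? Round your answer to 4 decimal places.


Step 1: Apply Darcy's law: Q = K * i * A
Step 2: Q = 0.0065 * 0.092 * 21.7
Step 3: Q = 0.013 cm^3/s

0.013


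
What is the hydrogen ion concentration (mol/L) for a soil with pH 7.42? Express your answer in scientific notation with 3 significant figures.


Step 1: [H+] = 10^(-pH)
Step 2: [H+] = 10^(-7.42)
Step 3: [H+] = 3.80e-08 mol/L

3.80e-08


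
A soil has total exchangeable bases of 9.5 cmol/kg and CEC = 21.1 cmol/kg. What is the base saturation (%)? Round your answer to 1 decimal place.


Step 1: BS = 100 * (sum of bases) / CEC
Step 2: BS = 100 * 9.5 / 21.1
Step 3: BS = 45.0%

45.0


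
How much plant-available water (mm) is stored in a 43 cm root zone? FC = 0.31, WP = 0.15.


Step 1: Available water = (FC - WP) * depth * 10
Step 2: AW = (0.31 - 0.15) * 43 * 10
Step 3: AW = 0.16 * 43 * 10
Step 4: AW = 68.8 mm

68.8


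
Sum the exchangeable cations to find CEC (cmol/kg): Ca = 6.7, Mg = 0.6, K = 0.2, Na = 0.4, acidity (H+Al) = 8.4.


Step 1: CEC = Ca + Mg + K + Na + (H+Al)
Step 2: CEC = 6.7 + 0.6 + 0.2 + 0.4 + 8.4
Step 3: CEC = 16.3 cmol/kg

16.3


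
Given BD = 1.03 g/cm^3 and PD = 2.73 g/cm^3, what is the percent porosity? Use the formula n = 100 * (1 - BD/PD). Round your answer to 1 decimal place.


Step 1: Formula: n = 100 * (1 - BD / PD)
Step 2: n = 100 * (1 - 1.03 / 2.73)
Step 3: n = 100 * (1 - 0.37729)
Step 4: n = 62.3%

62.3


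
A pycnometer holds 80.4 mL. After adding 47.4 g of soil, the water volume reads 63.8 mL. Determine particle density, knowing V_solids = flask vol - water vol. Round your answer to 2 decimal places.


Step 1: Volume of solids = flask volume - water volume with soil
Step 2: V_solids = 80.4 - 63.8 = 16.6 mL
Step 3: Particle density = mass / V_solids = 47.4 / 16.6 = 2.86 g/cm^3

2.86


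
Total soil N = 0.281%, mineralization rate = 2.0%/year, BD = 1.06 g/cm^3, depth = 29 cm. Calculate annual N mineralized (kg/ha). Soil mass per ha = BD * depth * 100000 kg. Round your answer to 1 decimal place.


Step 1: Soil mass per ha = BD * depth * 100000 = 1.06 * 29 * 100000 = 3074000 kg
Step 2: Total N pool = soil mass * N%/100 = 3074000 * 0.281/100 = 8637.94 kg/ha
Step 3: N mineralized = N pool * rate%/100 = 8637.94 * 2.0/100 = 172.8 kg/ha/yr

172.8


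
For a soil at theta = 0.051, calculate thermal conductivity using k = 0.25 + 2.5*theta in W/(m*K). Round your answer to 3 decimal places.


Step 1: k = 0.25 + 2.5 * theta
Step 2: k = 0.25 + 2.5 * 0.051
Step 3: k = 0.25 + 0.128
Step 4: k = 0.378 W/(m*K)

0.378


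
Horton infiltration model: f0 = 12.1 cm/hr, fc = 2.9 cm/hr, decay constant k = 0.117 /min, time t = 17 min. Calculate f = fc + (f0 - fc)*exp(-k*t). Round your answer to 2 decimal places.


Step 1: f = fc + (f0 - fc) * exp(-k * t)
Step 2: exp(-0.117 * 17) = 0.136832
Step 3: f = 2.9 + (12.1 - 2.9) * 0.136832
Step 4: f = 2.9 + 9.2 * 0.136832
Step 5: f = 4.16 cm/hr

4.16


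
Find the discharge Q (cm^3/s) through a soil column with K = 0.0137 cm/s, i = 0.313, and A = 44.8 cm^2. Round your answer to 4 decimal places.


Step 1: Apply Darcy's law: Q = K * i * A
Step 2: Q = 0.0137 * 0.313 * 44.8
Step 3: Q = 0.1921 cm^3/s

0.1921


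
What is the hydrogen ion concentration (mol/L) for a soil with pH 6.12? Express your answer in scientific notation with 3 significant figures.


Step 1: [H+] = 10^(-pH)
Step 2: [H+] = 10^(-6.12)
Step 3: [H+] = 7.59e-07 mol/L

7.59e-07


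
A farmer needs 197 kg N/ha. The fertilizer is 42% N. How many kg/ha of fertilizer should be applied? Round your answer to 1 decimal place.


Step 1: Fertilizer rate = target N / (N content / 100)
Step 2: Rate = 197 / (42 / 100)
Step 3: Rate = 197 / 0.42
Step 4: Rate = 469.0 kg/ha

469.0


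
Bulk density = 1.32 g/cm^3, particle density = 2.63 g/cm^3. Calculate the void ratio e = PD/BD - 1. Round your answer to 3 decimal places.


Step 1: e = PD / BD - 1
Step 2: e = 2.63 / 1.32 - 1
Step 3: e = 1.99242 - 1
Step 4: e = 0.992

0.992


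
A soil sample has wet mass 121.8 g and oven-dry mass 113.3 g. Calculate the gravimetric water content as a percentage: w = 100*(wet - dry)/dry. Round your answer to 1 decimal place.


Step 1: Water mass = wet - dry = 121.8 - 113.3 = 8.5 g
Step 2: w = 100 * water mass / dry mass
Step 3: w = 100 * 8.5 / 113.3 = 7.5%

7.5


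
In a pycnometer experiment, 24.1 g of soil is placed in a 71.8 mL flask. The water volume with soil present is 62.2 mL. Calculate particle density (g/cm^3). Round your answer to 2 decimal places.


Step 1: Volume of solids = flask volume - water volume with soil
Step 2: V_solids = 71.8 - 62.2 = 9.6 mL
Step 3: Particle density = mass / V_solids = 24.1 / 9.6 = 2.51 g/cm^3

2.51


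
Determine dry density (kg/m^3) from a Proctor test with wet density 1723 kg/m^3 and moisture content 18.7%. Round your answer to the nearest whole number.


Step 1: Dry density = wet density / (1 + w/100)
Step 2: Dry density = 1723 / (1 + 18.7/100)
Step 3: Dry density = 1723 / 1.187
Step 4: Dry density = 1452 kg/m^3

1452


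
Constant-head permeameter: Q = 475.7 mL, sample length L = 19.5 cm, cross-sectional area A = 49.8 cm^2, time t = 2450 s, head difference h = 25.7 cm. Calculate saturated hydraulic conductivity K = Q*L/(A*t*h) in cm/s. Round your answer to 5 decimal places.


Step 1: K = Q * L / (A * t * h)
Step 2: Numerator = 475.7 * 19.5 = 9276.15
Step 3: Denominator = 49.8 * 2450 * 25.7 = 3135657.0
Step 4: K = 9276.15 / 3135657.0 = 0.00296 cm/s

0.00296
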